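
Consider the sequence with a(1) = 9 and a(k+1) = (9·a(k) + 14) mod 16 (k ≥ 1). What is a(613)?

a(1) = 9; a(2) = 15; a(3) = 5; a(4) = 11; a(5) = 1; a(6) = 7; a(7) = 13; a(8) = 3; a(9) = 9.
Since a(9) = a(1) = 9, the sequence is periodic with period 8.
So a(613) = a(1 + ((613-1) mod 8)) = a(5) = 1.

1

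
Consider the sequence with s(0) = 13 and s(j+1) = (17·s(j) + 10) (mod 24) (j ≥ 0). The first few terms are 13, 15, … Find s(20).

13

We have s(0) = 13, s(1) = 15, s(2) = 1, s(3) = 3, s(4) = 13.
Since s(4) = s(0) = 13, the sequence is periodic with period 4.
(20 - 0) mod 4 = 0, so s(20) = s(0) = 13.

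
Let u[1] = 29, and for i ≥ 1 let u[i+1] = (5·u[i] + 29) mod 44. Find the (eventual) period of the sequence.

20

Listing terms: u[1] = 29,  u[2] = 42,  u[3] = 19,  u[4] = 36,  u[5] = 33,  u[6] = 18,  u[7] = 31,  u[8] = 8,  u[9] = 25,  u[10] = 22,  u[11] = 7,  u[12] = 20,  u[13] = 41,  u[14] = 14,  u[15] = 11,  u[16] = 40,  u[17] = 9,  u[18] = 30,  u[19] = 3,  u[20] = 0,  u[21] = 29.
Since u[21] = u[1] = 29, the sequence is periodic with period 20.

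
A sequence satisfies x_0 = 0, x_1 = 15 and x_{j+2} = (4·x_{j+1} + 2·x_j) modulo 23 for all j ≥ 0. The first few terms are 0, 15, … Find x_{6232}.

Computing terms: x_0 = 0,  x_1 = 15,  x_2 = 14,  x_3 = 17,  x_4 = 4,  x_5 = 4,  x_6 = 1,  x_7 = 12,  x_8 = 4,  x_9 = 17,  x_{10} = 7,  x_{11} = 16,  x_{12} = 9,  x_{13} = 22,  x_{14} = 14,  x_{15} = 8,  x_{16} = 14,  x_{17} = 3,  x_{18} = 17,  x_{19} = 5,  x_{20} = 8,  x_{21} = 19,  x_{22} = 0,  x_{23} = 15.
The sequence repeats with period 22.
(6232 - 0) mod 22 = 6, so x_{6232} = x_6 = 1.

1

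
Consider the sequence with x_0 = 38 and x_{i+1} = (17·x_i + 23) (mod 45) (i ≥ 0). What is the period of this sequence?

4

We have x_0 = 38; x_1 = 39; x_2 = 11; x_3 = 30; x_4 = 38.
The sequence repeats with period 4.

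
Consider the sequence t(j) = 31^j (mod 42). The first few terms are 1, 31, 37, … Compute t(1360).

25

t(0) = 1; t(1) = 31; t(2) = 37; t(3) = 13; t(4) = 25; t(5) = 19; t(6) = 1.
The sequence repeats with period 6.
So t(1360) = t(0 + ((1360-0) mod 6)) = t(4) = 25.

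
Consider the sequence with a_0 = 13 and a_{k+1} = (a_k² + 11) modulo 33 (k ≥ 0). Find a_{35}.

Computing terms: a_0 = 13,  a_1 = 15,  a_2 = 5,  a_3 = 3,  a_4 = 20,  a_5 = 15.
Since a_5 = a_1 = 15, the sequence is eventually periodic: after a pre-period of length 1 it cycles with period 4.
For k ≥ 1, a_k depends only on (k - 1) mod 4. (35 - 1) mod 4 = 2, so a_{35} = a_3 = 3.

3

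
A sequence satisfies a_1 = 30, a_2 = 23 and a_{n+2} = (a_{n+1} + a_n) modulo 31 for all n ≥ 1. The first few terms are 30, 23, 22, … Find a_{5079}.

Computing terms: a_1 = 30; a_2 = 23; a_3 = 22; a_4 = 14; a_5 = 5; a_6 = 19; a_7 = 24; a_8 = 12; a_9 = 5; a_{10} = 17; a_{11} = 22; a_{12} = 8; a_{13} = 30; a_{14} = 7; a_{15} = 6; a_{16} = 13; a_{17} = 19; a_{18} = 1; a_{19} = 20; a_{20} = 21; a_{21} = 10; a_{22} = 0; a_{23} = 10; a_{24} = 10; a_{25} = 20; a_{26} = 30; a_{27} = 19; a_{28} = 18; a_{29} = 6; a_{30} = 24; a_{31} = 30; a_{32} = 23.
The sequence repeats with period 30.
(5079 - 1) mod 30 = 8, so a_{5079} = a_9 = 5.

5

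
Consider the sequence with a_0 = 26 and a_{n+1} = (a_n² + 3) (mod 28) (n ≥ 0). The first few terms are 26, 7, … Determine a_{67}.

7

Listing terms: a_0 = 26; a_1 = 7; a_2 = 24; a_3 = 19; a_4 = 0; a_5 = 3; a_6 = 12; a_7 = 7.
Since a_7 = a_1 = 7, the sequence is eventually periodic: after a pre-period of length 1 it cycles with period 6.
For n ≥ 1, a_n depends only on (n - 1) mod 6. (67 - 1) mod 6 = 0, so a_{67} = a_1 = 7.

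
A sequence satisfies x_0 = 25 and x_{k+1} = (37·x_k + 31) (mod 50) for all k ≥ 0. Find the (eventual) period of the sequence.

20

Computing terms: x_0 = 25,  x_1 = 6,  x_2 = 3,  x_3 = 42,  x_4 = 35,  x_5 = 26,  x_6 = 43,  x_7 = 22,  x_8 = 45,  x_9 = 46,  x_{10} = 33,  x_{11} = 2,  x_{12} = 5,  x_{13} = 16,  x_{14} = 23,  x_{15} = 32,  x_{16} = 15,  x_{17} = 36,  x_{18} = 13,  x_{19} = 12,  x_{20} = 25.
The sequence repeats with period 20.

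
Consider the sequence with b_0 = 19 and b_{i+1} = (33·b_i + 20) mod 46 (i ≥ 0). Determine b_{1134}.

We have b_0 = 19, b_1 = 3, b_2 = 27, b_3 = 37, b_4 = 45, b_5 = 33, b_6 = 5, b_7 = 1, b_8 = 7, b_9 = 21, b_{10} = 23, b_{11} = 43, b_{12} = 13, b_{13} = 35, b_{14} = 25, b_{15} = 17, b_{16} = 29, b_{17} = 11, b_{18} = 15, b_{19} = 9, b_{20} = 41, b_{21} = 39, b_{22} = 19.
Since b_{22} = b_0 = 19, the sequence is periodic with period 22.
(1134 - 0) mod 22 = 12, so b_{1134} = b_{12} = 13.

13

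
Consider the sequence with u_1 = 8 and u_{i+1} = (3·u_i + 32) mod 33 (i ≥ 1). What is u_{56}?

Computing terms: u_1 = 8, u_2 = 23, u_3 = 2, u_4 = 5, u_5 = 14, u_6 = 8.
The sequence repeats with period 5.
(56 - 1) mod 5 = 0, so u_{56} = u_1 = 8.

8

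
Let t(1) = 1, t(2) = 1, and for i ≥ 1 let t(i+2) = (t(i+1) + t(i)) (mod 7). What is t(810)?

t(1) = 1, t(2) = 1, t(3) = 2, t(4) = 3, t(5) = 5, t(6) = 1, t(7) = 6, t(8) = 0, t(9) = 6, t(10) = 6, t(11) = 5, t(12) = 4, t(13) = 2, t(14) = 6, t(15) = 1, t(16) = 0, t(17) = 1, t(18) = 1.
The sequence repeats with period 16.
So t(810) = t(1 + ((810-1) mod 16)) = t(10) = 6.

6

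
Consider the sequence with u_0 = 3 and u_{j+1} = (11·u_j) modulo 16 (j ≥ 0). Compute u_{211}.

We have u_0 = 3,  u_1 = 1,  u_2 = 11,  u_3 = 9,  u_4 = 3.
The sequence repeats with period 4.
(211 - 0) mod 4 = 3, so u_{211} = u_3 = 9.

9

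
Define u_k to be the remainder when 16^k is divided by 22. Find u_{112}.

14

Listing terms: u_0 = 1,  u_1 = 16,  u_2 = 14,  u_3 = 4,  u_4 = 20,  u_5 = 12,  u_6 = 16.
Since u_6 = u_1 = 16, the sequence is eventually periodic: after a pre-period of length 1 it cycles with period 5.
For k ≥ 1, u_k depends only on (k - 1) mod 5. (112 - 1) mod 5 = 1, so u_{112} = u_2 = 14.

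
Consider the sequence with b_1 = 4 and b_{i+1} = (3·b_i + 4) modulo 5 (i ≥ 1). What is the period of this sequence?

4

Listing terms: b_1 = 4,  b_2 = 1,  b_3 = 2,  b_4 = 0,  b_5 = 4.
The sequence repeats with period 4.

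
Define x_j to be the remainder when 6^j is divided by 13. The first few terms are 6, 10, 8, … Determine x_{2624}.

3

Listing terms: x_1 = 6, x_2 = 10, x_3 = 8, x_4 = 9, x_5 = 2, x_6 = 12, x_7 = 7, x_8 = 3, x_9 = 5, x_{10} = 4, x_{11} = 11, x_{12} = 1, x_{13} = 6.
The sequence repeats with period 12.
So x_{2624} = x_{1 + ((2624-1) mod 12)} = x_8 = 3.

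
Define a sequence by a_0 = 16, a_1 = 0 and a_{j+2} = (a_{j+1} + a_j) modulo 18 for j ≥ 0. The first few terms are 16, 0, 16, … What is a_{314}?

We have a_0 = 16; a_1 = 0; a_2 = 16; a_3 = 16; a_4 = 14; a_5 = 12; a_6 = 8; a_7 = 2; a_8 = 10; a_9 = 12; a_{10} = 4; a_{11} = 16; a_{12} = 2; a_{13} = 0; a_{14} = 2; a_{15} = 2; a_{16} = 4; a_{17} = 6; a_{18} = 10; a_{19} = 16; a_{20} = 8; a_{21} = 6; a_{22} = 14; a_{23} = 2; a_{24} = 16; a_{25} = 0.
Since (a_{24}, a_{25}) = (a_0, a_1) = (16, 0) (two consecutive terms determine the rest), the sequence is periodic with period 24.
So a_{314} = a_{0 + ((314-0) mod 24)} = a_2 = 16.

16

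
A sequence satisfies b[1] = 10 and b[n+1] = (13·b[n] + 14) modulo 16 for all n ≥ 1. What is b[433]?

10

Listing terms: b[1] = 10; b[2] = 0; b[3] = 14; b[4] = 4; b[5] = 2; b[6] = 8; b[7] = 6; b[8] = 12; b[9] = 10.
The sequence repeats with period 8.
(433 - 1) mod 8 = 0, so b[433] = b[1] = 10.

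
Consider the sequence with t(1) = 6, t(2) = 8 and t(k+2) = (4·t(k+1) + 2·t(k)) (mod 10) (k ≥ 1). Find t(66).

8

t(1) = 6,  t(2) = 8,  t(3) = 4,  t(4) = 2,  t(5) = 6,  t(6) = 8.
Since (t(5), t(6)) = (t(1), t(2)) = (6, 8) (two consecutive terms determine the rest), the sequence is periodic with period 4.
(66 - 1) mod 4 = 1, so t(66) = t(2) = 8.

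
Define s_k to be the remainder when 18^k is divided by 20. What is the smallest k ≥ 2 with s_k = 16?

4

Computing terms: s_1 = 18, s_2 = 4, s_3 = 12, s_4 = 16, s_5 = 8, s_6 = 4.
Since s_6 = s_2 = 4, the sequence is eventually periodic: after a pre-period of length 1 it cycles with period 4.
The value 16 first appears (with k ≥ 2) at s_4.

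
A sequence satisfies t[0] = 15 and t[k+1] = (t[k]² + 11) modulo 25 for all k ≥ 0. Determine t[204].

10

We have t[0] = 15; t[1] = 11; t[2] = 7; t[3] = 10; t[4] = 11.
Since t[4] = t[1] = 11, the sequence is eventually periodic: after a pre-period of length 1 it cycles with period 3.
For k ≥ 1, t[k] depends only on (k - 1) mod 3. (204 - 1) mod 3 = 2, so t[204] = t[3] = 10.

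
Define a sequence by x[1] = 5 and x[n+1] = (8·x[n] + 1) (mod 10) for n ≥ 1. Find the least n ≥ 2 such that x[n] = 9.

3

Computing terms: x[1] = 5,  x[2] = 1,  x[3] = 9,  x[4] = 3,  x[5] = 5.
Since x[5] = x[1] = 5, the sequence is periodic with period 4.
The value 9 first appears (with n ≥ 2) at x[3].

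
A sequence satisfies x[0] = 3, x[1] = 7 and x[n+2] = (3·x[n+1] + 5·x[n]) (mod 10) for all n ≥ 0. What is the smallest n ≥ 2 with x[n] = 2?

Listing terms: x[0] = 3, x[1] = 7, x[2] = 6, x[3] = 3, x[4] = 9, x[5] = 2, x[6] = 1, x[7] = 3, x[8] = 4, x[9] = 7, x[10] = 1, x[11] = 8, x[12] = 9, x[13] = 7, x[14] = 6.
Since (x[13], x[14]) = (x[1], x[2]) = (7, 6) (two consecutive terms determine the rest), the sequence is eventually periodic: after a pre-period of length 1 it cycles with period 12.
The value 2 first appears (with n ≥ 2) at x[5].

5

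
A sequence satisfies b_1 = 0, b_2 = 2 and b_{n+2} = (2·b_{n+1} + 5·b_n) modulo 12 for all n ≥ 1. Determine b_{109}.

0

b_1 = 0,  b_2 = 2,  b_3 = 4,  b_4 = 6,  b_5 = 8,  b_6 = 10,  b_7 = 0,  b_8 = 2.
The sequence repeats with period 6.
So b_{109} = b_{1 + ((109-1) mod 6)} = b_1 = 0.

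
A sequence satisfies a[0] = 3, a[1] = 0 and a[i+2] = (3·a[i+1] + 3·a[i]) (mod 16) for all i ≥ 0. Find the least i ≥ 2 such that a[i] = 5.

5

Listing terms: a[0] = 3; a[1] = 0; a[2] = 9; a[3] = 11; a[4] = 12; a[5] = 5; a[6] = 3; a[7] = 8; a[8] = 1; a[9] = 11; a[10] = 4; a[11] = 13; a[12] = 3; a[13] = 0.
The sequence repeats with period 12.
The value 5 first appears (with i ≥ 2) at a[5].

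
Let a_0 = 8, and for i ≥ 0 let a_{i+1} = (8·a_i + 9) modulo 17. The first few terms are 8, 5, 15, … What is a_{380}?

4

Computing terms: a_0 = 8; a_1 = 5; a_2 = 15; a_3 = 10; a_4 = 4; a_5 = 7; a_6 = 14; a_7 = 2; a_8 = 8.
Since a_8 = a_0 = 8, the sequence is periodic with period 8.
(380 - 0) mod 8 = 4, so a_{380} = a_4 = 4.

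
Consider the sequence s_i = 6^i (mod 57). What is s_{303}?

30

s_1 = 6, s_2 = 36, s_3 = 45, s_4 = 42, s_5 = 24, s_6 = 30, s_7 = 9, s_8 = 54, s_9 = 39, s_{10} = 6.
Since s_{10} = s_1 = 6, the sequence is periodic with period 9.
(303 - 1) mod 9 = 5, so s_{303} = s_6 = 30.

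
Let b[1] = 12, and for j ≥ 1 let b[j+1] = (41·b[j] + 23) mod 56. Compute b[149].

40

We have b[1] = 12,  b[2] = 11,  b[3] = 26,  b[4] = 25,  b[5] = 40,  b[6] = 39,  b[7] = 54,  b[8] = 53,  b[9] = 12.
Since b[9] = b[1] = 12, the sequence is periodic with period 8.
(149 - 1) mod 8 = 4, so b[149] = b[5] = 40.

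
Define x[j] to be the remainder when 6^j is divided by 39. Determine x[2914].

30

We have x[1] = 6; x[2] = 36; x[3] = 21; x[4] = 9; x[5] = 15; x[6] = 12; x[7] = 33; x[8] = 3; x[9] = 18; x[10] = 30; x[11] = 24; x[12] = 27; x[13] = 6.
Since x[13] = x[1] = 6, the sequence is periodic with period 12.
(2914 - 1) mod 12 = 9, so x[2914] = x[10] = 30.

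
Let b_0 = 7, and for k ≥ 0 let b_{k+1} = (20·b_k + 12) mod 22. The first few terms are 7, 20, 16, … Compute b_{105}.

18

Listing terms: b_0 = 7; b_1 = 20; b_2 = 16; b_3 = 2; b_4 = 8; b_5 = 18; b_6 = 20.
Since b_6 = b_1 = 20, the sequence is eventually periodic: after a pre-period of length 1 it cycles with period 5.
For k ≥ 1, b_k depends only on (k - 1) mod 5. (105 - 1) mod 5 = 4, so b_{105} = b_5 = 18.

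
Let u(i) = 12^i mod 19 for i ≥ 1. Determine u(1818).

1

u(1) = 12; u(2) = 11; u(3) = 18; u(4) = 7; u(5) = 8; u(6) = 1; u(7) = 12.
The sequence repeats with period 6.
So u(1818) = u(1 + ((1818-1) mod 6)) = u(6) = 1.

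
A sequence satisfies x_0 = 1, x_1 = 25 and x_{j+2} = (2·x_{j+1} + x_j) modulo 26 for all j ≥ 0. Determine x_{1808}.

Listing terms: x_0 = 1,  x_1 = 25,  x_2 = 25,  x_3 = 23,  x_4 = 19,  x_5 = 9,  x_6 = 11,  x_7 = 5,  x_8 = 21,  x_9 = 21,  x_{10} = 11,  x_{11} = 17,  x_{12} = 19,  x_{13} = 3,  x_{14} = 25,  x_{15} = 1,  x_{16} = 1,  x_{17} = 3,  x_{18} = 7,  x_{19} = 17,  x_{20} = 15,  x_{21} = 21,  x_{22} = 5,  x_{23} = 5,  x_{24} = 15,  x_{25} = 9,  x_{26} = 7,  x_{27} = 23,  x_{28} = 1,  x_{29} = 25.
The sequence repeats with period 28.
So x_{1808} = x_{0 + ((1808-0) mod 28)} = x_{16} = 1.

1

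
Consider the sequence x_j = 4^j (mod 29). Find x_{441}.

28

x_1 = 4,  x_2 = 16,  x_3 = 6,  x_4 = 24,  x_5 = 9,  x_6 = 7,  x_7 = 28,  x_8 = 25,  x_9 = 13,  x_{10} = 23,  x_{11} = 5,  x_{12} = 20,  x_{13} = 22,  x_{14} = 1,  x_{15} = 4.
Since x_{15} = x_1 = 4, the sequence is periodic with period 14.
(441 - 1) mod 14 = 6, so x_{441} = x_7 = 28.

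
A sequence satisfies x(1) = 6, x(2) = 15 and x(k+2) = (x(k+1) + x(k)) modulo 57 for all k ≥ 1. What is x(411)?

We have x(1) = 6; x(2) = 15; x(3) = 21; x(4) = 36; x(5) = 0; x(6) = 36; x(7) = 36; x(8) = 15; x(9) = 51; x(10) = 9; x(11) = 3; x(12) = 12; x(13) = 15; x(14) = 27; x(15) = 42; x(16) = 12; x(17) = 54; x(18) = 9; x(19) = 6; x(20) = 15.
The sequence repeats with period 18.
(411 - 1) mod 18 = 14, so x(411) = x(15) = 42.

42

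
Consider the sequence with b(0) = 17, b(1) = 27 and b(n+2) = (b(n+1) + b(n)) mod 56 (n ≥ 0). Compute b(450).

b(0) = 17,  b(1) = 27,  b(2) = 44,  b(3) = 15,  b(4) = 3,  b(5) = 18,  b(6) = 21,  b(7) = 39,  b(8) = 4,  b(9) = 43,  b(10) = 47,  b(11) = 34,  b(12) = 25,  b(13) = 3,  b(14) = 28,  b(15) = 31,  b(16) = 3,  b(17) = 34,  b(18) = 37,  b(19) = 15,  b(20) = 52,  b(21) = 11,  b(22) = 7,  b(23) = 18,  b(24) = 25,  b(25) = 43,  b(26) = 12,  b(27) = 55,  b(28) = 11,  b(29) = 10,  b(30) = 21,  b(31) = 31,  b(32) = 52,  b(33) = 27,  b(34) = 23,  b(35) = 50,  b(36) = 17,  b(37) = 11,  b(38) = 28,  b(39) = 39,  b(40) = 11,  b(41) = 50,  b(42) = 5,  b(43) = 55,  b(44) = 4,  b(45) = 3,  b(46) = 7,  b(47) = 10,  b(48) = 17,  b(49) = 27.
Since (b(48), b(49)) = (b(0), b(1)) = (17, 27) (two consecutive terms determine the rest), the sequence is periodic with period 48.
So b(450) = b(0 + ((450-0) mod 48)) = b(18) = 37.

37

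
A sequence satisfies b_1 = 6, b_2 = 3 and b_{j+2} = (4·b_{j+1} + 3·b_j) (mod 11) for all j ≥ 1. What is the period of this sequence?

40

We have b_1 = 6; b_2 = 3; b_3 = 8; b_4 = 8; b_5 = 1; b_6 = 6; b_7 = 5; b_8 = 5; b_9 = 2; b_{10} = 1; b_{11} = 10; b_{12} = 10; b_{13} = 4; b_{14} = 2; b_{15} = 9; b_{16} = 9; b_{17} = 8; b_{18} = 4; b_{19} = 7; b_{20} = 7; b_{21} = 5; b_{22} = 8; b_{23} = 3; b_{24} = 3; b_{25} = 10; b_{26} = 5; b_{27} = 6; b_{28} = 6; b_{29} = 9; b_{30} = 10; b_{31} = 1; b_{32} = 1; b_{33} = 7; b_{34} = 9; b_{35} = 2; b_{36} = 2; b_{37} = 3; b_{38} = 7; b_{39} = 4; b_{40} = 4; b_{41} = 6; b_{42} = 3.
Since (b_{41}, b_{42}) = (b_1, b_2) = (6, 3) (two consecutive terms determine the rest), the sequence is periodic with period 40.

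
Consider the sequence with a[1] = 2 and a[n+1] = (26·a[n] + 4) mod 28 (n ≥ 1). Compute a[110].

0

Listing terms: a[1] = 2,  a[2] = 0,  a[3] = 4,  a[4] = 24,  a[5] = 12,  a[6] = 8,  a[7] = 16,  a[8] = 0.
Since a[8] = a[2] = 0, the sequence is eventually periodic: after a pre-period of length 1 it cycles with period 6.
For n ≥ 2, a[n] depends only on (n - 2) mod 6. (110 - 2) mod 6 = 0, so a[110] = a[2] = 0.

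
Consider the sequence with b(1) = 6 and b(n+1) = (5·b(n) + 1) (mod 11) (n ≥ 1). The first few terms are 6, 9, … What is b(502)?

Listing terms: b(1) = 6; b(2) = 9; b(3) = 2; b(4) = 0; b(5) = 1; b(6) = 6.
The sequence repeats with period 5.
So b(502) = b(1 + ((502-1) mod 5)) = b(2) = 9.

9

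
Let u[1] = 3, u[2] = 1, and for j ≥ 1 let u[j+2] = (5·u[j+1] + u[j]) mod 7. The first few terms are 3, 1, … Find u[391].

3

Computing terms: u[1] = 3, u[2] = 1, u[3] = 1, u[4] = 6, u[5] = 3, u[6] = 0, u[7] = 3, u[8] = 1.
The sequence repeats with period 6.
So u[391] = u[1 + ((391-1) mod 6)] = u[1] = 3.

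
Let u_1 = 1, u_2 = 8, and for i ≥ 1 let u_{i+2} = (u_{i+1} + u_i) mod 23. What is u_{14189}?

20

We have u_1 = 1,  u_2 = 8,  u_3 = 9,  u_4 = 17,  u_5 = 3,  u_6 = 20,  u_7 = 0,  u_8 = 20,  u_9 = 20,  u_{10} = 17,  u_{11} = 14,  u_{12} = 8,  u_{13} = 22,  u_{14} = 7,  u_{15} = 6,  u_{16} = 13,  u_{17} = 19,  u_{18} = 9,  u_{19} = 5,  u_{20} = 14,  u_{21} = 19,  u_{22} = 10,  u_{23} = 6,  u_{24} = 16,  u_{25} = 22,  u_{26} = 15,  u_{27} = 14,  u_{28} = 6,  u_{29} = 20,  u_{30} = 3,  u_{31} = 0,  u_{32} = 3,  u_{33} = 3,  u_{34} = 6,  u_{35} = 9,  u_{36} = 15,  u_{37} = 1,  u_{38} = 16,  u_{39} = 17,  u_{40} = 10,  u_{41} = 4,  u_{42} = 14,  u_{43} = 18,  u_{44} = 9,  u_{45} = 4,  u_{46} = 13,  u_{47} = 17,  u_{48} = 7,  u_{49} = 1,  u_{50} = 8.
Since (u_{49}, u_{50}) = (u_1, u_2) = (1, 8) (two consecutive terms determine the rest), the sequence is periodic with period 48.
So u_{14189} = u_{1 + ((14189-1) mod 48)} = u_{29} = 20.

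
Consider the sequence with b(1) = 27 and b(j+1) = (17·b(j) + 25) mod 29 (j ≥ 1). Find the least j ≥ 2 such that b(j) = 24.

4

Computing terms: b(1) = 27; b(2) = 20; b(3) = 17; b(4) = 24; b(5) = 27.
Since b(5) = b(1) = 27, the sequence is periodic with period 4.
The value 24 first appears (with j ≥ 2) at b(4).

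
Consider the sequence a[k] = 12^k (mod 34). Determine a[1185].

Computing terms: a[0] = 1; a[1] = 12; a[2] = 8; a[3] = 28; a[4] = 30; a[5] = 20; a[6] = 2; a[7] = 24; a[8] = 16; a[9] = 22; a[10] = 26; a[11] = 6; a[12] = 4; a[13] = 14; a[14] = 32; a[15] = 10; a[16] = 18; a[17] = 12.
Since a[17] = a[1] = 12, the sequence is eventually periodic: after a pre-period of length 1 it cycles with period 16.
For k ≥ 1, a[k] depends only on (k - 1) mod 16. (1185 - 1) mod 16 = 0, so a[1185] = a[1] = 12.

12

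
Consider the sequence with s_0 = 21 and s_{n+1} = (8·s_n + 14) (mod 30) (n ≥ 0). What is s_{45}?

We have s_0 = 21; s_1 = 2; s_2 = 0; s_3 = 14; s_4 = 6; s_5 = 2.
Since s_5 = s_1 = 2, the sequence is eventually periodic: after a pre-period of length 1 it cycles with period 4.
For n ≥ 1, s_n depends only on (n - 1) mod 4. (45 - 1) mod 4 = 0, so s_{45} = s_1 = 2.

2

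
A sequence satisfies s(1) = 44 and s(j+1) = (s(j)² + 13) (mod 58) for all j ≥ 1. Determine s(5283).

We have s(1) = 44, s(2) = 35, s(3) = 20, s(4) = 7, s(5) = 4, s(6) = 29, s(7) = 42, s(8) = 37, s(9) = 48, s(10) = 55, s(11) = 22, s(12) = 33, s(13) = 0, s(14) = 13, s(15) = 8, s(16) = 19, s(17) = 26, s(18) = 51, s(19) = 4.
Since s(19) = s(5) = 4, the sequence is eventually periodic: after a pre-period of length 4 it cycles with period 14.
For j ≥ 5, s(j) depends only on (j - 5) mod 14. (5283 - 5) mod 14 = 0, so s(5283) = s(5) = 4.

4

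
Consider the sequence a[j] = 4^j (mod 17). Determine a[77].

4

Listing terms: a[1] = 4; a[2] = 16; a[3] = 13; a[4] = 1; a[5] = 4.
The sequence repeats with period 4.
(77 - 1) mod 4 = 0, so a[77] = a[1] = 4.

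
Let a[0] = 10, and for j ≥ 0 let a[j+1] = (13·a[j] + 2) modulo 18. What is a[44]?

2

Computing terms: a[0] = 10, a[1] = 6, a[2] = 8, a[3] = 16, a[4] = 12, a[5] = 14, a[6] = 4, a[7] = 0, a[8] = 2, a[9] = 10.
The sequence repeats with period 9.
So a[44] = a[0 + ((44-0) mod 9)] = a[8] = 2.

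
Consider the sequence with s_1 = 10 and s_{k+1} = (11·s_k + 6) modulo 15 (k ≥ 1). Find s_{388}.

2

s_1 = 10, s_2 = 11, s_3 = 7, s_4 = 8, s_5 = 4, s_6 = 5, s_7 = 1, s_8 = 2, s_9 = 13, s_{10} = 14, s_{11} = 10.
Since s_{11} = s_1 = 10, the sequence is periodic with period 10.
So s_{388} = s_{1 + ((388-1) mod 10)} = s_8 = 2.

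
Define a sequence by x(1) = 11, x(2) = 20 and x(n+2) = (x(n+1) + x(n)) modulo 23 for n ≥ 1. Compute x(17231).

2

x(1) = 11, x(2) = 20, x(3) = 8, x(4) = 5, x(5) = 13, x(6) = 18, x(7) = 8, x(8) = 3, x(9) = 11, x(10) = 14, x(11) = 2, x(12) = 16, x(13) = 18, x(14) = 11, x(15) = 6, x(16) = 17, x(17) = 0, x(18) = 17, x(19) = 17, x(20) = 11, x(21) = 5, x(22) = 16, x(23) = 21, x(24) = 14, x(25) = 12, x(26) = 3, x(27) = 15, x(28) = 18, x(29) = 10, x(30) = 5, x(31) = 15, x(32) = 20, x(33) = 12, x(34) = 9, x(35) = 21, x(36) = 7, x(37) = 5, x(38) = 12, x(39) = 17, x(40) = 6, x(41) = 0, x(42) = 6, x(43) = 6, x(44) = 12, x(45) = 18, x(46) = 7, x(47) = 2, x(48) = 9, x(49) = 11, x(50) = 20.
The sequence repeats with period 48.
So x(17231) = x(1 + ((17231-1) mod 48)) = x(47) = 2.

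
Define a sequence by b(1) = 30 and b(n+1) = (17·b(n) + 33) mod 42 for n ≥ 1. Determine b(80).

39

b(1) = 30; b(2) = 39; b(3) = 24; b(4) = 21; b(5) = 12; b(6) = 27; b(7) = 30.
Since b(7) = b(1) = 30, the sequence is periodic with period 6.
(80 - 1) mod 6 = 1, so b(80) = b(2) = 39.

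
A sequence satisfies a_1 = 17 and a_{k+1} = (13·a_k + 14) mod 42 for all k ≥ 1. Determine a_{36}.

39

We have a_1 = 17,  a_2 = 25,  a_3 = 3,  a_4 = 11,  a_5 = 31,  a_6 = 39,  a_7 = 17.
Since a_7 = a_1 = 17, the sequence is periodic with period 6.
(36 - 1) mod 6 = 5, so a_{36} = a_6 = 39.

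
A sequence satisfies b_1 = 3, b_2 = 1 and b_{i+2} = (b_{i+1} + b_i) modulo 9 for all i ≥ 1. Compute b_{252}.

Computing terms: b_1 = 3, b_2 = 1, b_3 = 4, b_4 = 5, b_5 = 0, b_6 = 5, b_7 = 5, b_8 = 1, b_9 = 6, b_{10} = 7, b_{11} = 4, b_{12} = 2, b_{13} = 6, b_{14} = 8, b_{15} = 5, b_{16} = 4, b_{17} = 0, b_{18} = 4, b_{19} = 4, b_{20} = 8, b_{21} = 3, b_{22} = 2, b_{23} = 5, b_{24} = 7, b_{25} = 3, b_{26} = 1.
The sequence repeats with period 24.
So b_{252} = b_{1 + ((252-1) mod 24)} = b_{12} = 2.

2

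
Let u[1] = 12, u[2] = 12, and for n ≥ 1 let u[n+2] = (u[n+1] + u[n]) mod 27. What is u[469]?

Computing terms: u[1] = 12, u[2] = 12, u[3] = 24, u[4] = 9, u[5] = 6, u[6] = 15, u[7] = 21, u[8] = 9, u[9] = 3, u[10] = 12, u[11] = 15, u[12] = 0, u[13] = 15, u[14] = 15, u[15] = 3, u[16] = 18, u[17] = 21, u[18] = 12, u[19] = 6, u[20] = 18, u[21] = 24, u[22] = 15, u[23] = 12, u[24] = 0, u[25] = 12, u[26] = 12.
Since (u[25], u[26]) = (u[1], u[2]) = (12, 12) (two consecutive terms determine the rest), the sequence is periodic with period 24.
(469 - 1) mod 24 = 12, so u[469] = u[13] = 15.

15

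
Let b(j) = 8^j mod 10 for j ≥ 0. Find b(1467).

b(0) = 1, b(1) = 8, b(2) = 4, b(3) = 2, b(4) = 6, b(5) = 8.
Since b(5) = b(1) = 8, the sequence is eventually periodic: after a pre-period of length 1 it cycles with period 4.
For j ≥ 1, b(j) depends only on (j - 1) mod 4. (1467 - 1) mod 4 = 2, so b(1467) = b(3) = 2.

2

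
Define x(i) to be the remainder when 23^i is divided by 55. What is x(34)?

34

We have x(0) = 1; x(1) = 23; x(2) = 34; x(3) = 12; x(4) = 1.
The sequence repeats with period 4.
(34 - 0) mod 4 = 2, so x(34) = x(2) = 34.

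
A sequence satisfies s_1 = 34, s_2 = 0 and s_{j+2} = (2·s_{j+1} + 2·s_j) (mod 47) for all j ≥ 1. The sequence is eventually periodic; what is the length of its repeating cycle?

We have s_1 = 34, s_2 = 0, s_3 = 21, s_4 = 42, s_5 = 32, s_6 = 7, s_7 = 31, s_8 = 29, s_9 = 26, s_{10} = 16, s_{11} = 37, s_{12} = 12, s_{13} = 4, s_{14} = 32, s_{15} = 25, s_{16} = 20, s_{17} = 43, s_{18} = 32, s_{19} = 9, s_{20} = 35, s_{21} = 41, s_{22} = 11, s_{23} = 10, s_{24} = 42, s_{25} = 10, s_{26} = 10, s_{27} = 40, s_{28} = 6, s_{29} = 45, s_{30} = 8, s_{31} = 12, s_{32} = 40, s_{33} = 10, s_{34} = 6, s_{35} = 32, s_{36} = 29, s_{37} = 28, s_{38} = 20, s_{39} = 2, s_{40} = 44, s_{41} = 45, s_{42} = 37, s_{43} = 23, s_{44} = 26, s_{45} = 4, s_{46} = 13, s_{47} = 34, s_{48} = 0.
The sequence repeats with period 46.

46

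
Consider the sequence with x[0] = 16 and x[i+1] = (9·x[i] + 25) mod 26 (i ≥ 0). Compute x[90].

16

We have x[0] = 16,  x[1] = 13,  x[2] = 12,  x[3] = 3,  x[4] = 0,  x[5] = 25,  x[6] = 16.
Since x[6] = x[0] = 16, the sequence is periodic with period 6.
So x[90] = x[0 + ((90-0) mod 6)] = x[0] = 16.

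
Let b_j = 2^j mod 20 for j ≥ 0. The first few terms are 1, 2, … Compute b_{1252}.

We have b_0 = 1,  b_1 = 2,  b_2 = 4,  b_3 = 8,  b_4 = 16,  b_5 = 12,  b_6 = 4.
Since b_6 = b_2 = 4, the sequence is eventually periodic: after a pre-period of length 2 it cycles with period 4.
For j ≥ 2, b_j depends only on (j - 2) mod 4. (1252 - 2) mod 4 = 2, so b_{1252} = b_4 = 16.

16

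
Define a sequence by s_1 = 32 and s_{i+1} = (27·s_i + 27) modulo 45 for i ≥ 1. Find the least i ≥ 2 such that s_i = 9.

We have s_1 = 32, s_2 = 36, s_3 = 9, s_4 = 0, s_5 = 27, s_6 = 36.
Since s_6 = s_2 = 36, the sequence is eventually periodic: after a pre-period of length 1 it cycles with period 4.
The value 9 first appears (with i ≥ 2) at s_3.

3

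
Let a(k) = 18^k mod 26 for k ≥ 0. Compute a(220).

a(0) = 1; a(1) = 18; a(2) = 12; a(3) = 8; a(4) = 14; a(5) = 18.
Since a(5) = a(1) = 18, the sequence is eventually periodic: after a pre-period of length 1 it cycles with period 4.
For k ≥ 1, a(k) depends only on (k - 1) mod 4. (220 - 1) mod 4 = 3, so a(220) = a(4) = 14.

14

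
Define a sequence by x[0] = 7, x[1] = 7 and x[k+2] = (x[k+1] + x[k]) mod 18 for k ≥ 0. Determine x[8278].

7

Computing terms: x[0] = 7,  x[1] = 7,  x[2] = 14,  x[3] = 3,  x[4] = 17,  x[5] = 2,  x[6] = 1,  x[7] = 3,  x[8] = 4,  x[9] = 7,  x[10] = 11,  x[11] = 0,  x[12] = 11,  x[13] = 11,  x[14] = 4,  x[15] = 15,  x[16] = 1,  x[17] = 16,  x[18] = 17,  x[19] = 15,  x[20] = 14,  x[21] = 11,  x[22] = 7,  x[23] = 0,  x[24] = 7,  x[25] = 7.
Since (x[24], x[25]) = (x[0], x[1]) = (7, 7) (two consecutive terms determine the rest), the sequence is periodic with period 24.
(8278 - 0) mod 24 = 22, so x[8278] = x[22] = 7.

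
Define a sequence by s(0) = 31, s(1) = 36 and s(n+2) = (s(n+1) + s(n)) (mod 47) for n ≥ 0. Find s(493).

21

Listing terms: s(0) = 31,  s(1) = 36,  s(2) = 20,  s(3) = 9,  s(4) = 29,  s(5) = 38,  s(6) = 20,  s(7) = 11,  s(8) = 31,  s(9) = 42,  s(10) = 26,  s(11) = 21,  s(12) = 0,  s(13) = 21,  s(14) = 21,  s(15) = 42,  s(16) = 16,  s(17) = 11,  s(18) = 27,  s(19) = 38,  s(20) = 18,  s(21) = 9,  s(22) = 27,  s(23) = 36,  s(24) = 16,  s(25) = 5,  s(26) = 21,  s(27) = 26,  s(28) = 0,  s(29) = 26,  s(30) = 26,  s(31) = 5,  s(32) = 31,  s(33) = 36.
The sequence repeats with period 32.
(493 - 0) mod 32 = 13, so s(493) = s(13) = 21.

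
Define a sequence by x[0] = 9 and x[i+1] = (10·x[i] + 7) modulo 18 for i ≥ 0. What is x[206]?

11

We have x[0] = 9, x[1] = 7, x[2] = 5, x[3] = 3, x[4] = 1, x[5] = 17, x[6] = 15, x[7] = 13, x[8] = 11, x[9] = 9.
Since x[9] = x[0] = 9, the sequence is periodic with period 9.
(206 - 0) mod 9 = 8, so x[206] = x[8] = 11.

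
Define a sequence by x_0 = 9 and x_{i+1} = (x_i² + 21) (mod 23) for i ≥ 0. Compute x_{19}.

x_0 = 9; x_1 = 10; x_2 = 6; x_3 = 11; x_4 = 4; x_5 = 14; x_6 = 10.
Since x_6 = x_1 = 10, the sequence is eventually periodic: after a pre-period of length 1 it cycles with period 5.
For i ≥ 1, x_i depends only on (i - 1) mod 5. (19 - 1) mod 5 = 3, so x_{19} = x_4 = 4.

4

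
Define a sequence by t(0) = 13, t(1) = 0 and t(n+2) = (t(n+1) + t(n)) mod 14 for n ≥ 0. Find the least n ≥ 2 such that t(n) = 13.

t(0) = 13,  t(1) = 0,  t(2) = 13,  t(3) = 13,  t(4) = 12,  t(5) = 11,  t(6) = 9,  t(7) = 6,  t(8) = 1,  t(9) = 7,  t(10) = 8,  t(11) = 1,  t(12) = 9,  t(13) = 10,  t(14) = 5,  t(15) = 1,  t(16) = 6,  t(17) = 7,  t(18) = 13,  t(19) = 6,  t(20) = 5,  t(21) = 11,  t(22) = 2,  t(23) = 13,  t(24) = 1,  t(25) = 0,  t(26) = 1,  t(27) = 1,  t(28) = 2,  t(29) = 3,  t(30) = 5,  t(31) = 8,  t(32) = 13,  t(33) = 7,  t(34) = 6,  t(35) = 13,  t(36) = 5,  t(37) = 4,  t(38) = 9,  t(39) = 13,  t(40) = 8,  t(41) = 7,  t(42) = 1,  t(43) = 8,  t(44) = 9,  t(45) = 3,  t(46) = 12,  t(47) = 1,  t(48) = 13,  t(49) = 0.
The sequence repeats with period 48.
The value 13 first appears (with n ≥ 2) at t(2).

2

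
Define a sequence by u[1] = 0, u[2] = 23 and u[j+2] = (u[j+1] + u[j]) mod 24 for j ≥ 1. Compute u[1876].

We have u[1] = 0, u[2] = 23, u[3] = 23, u[4] = 22, u[5] = 21, u[6] = 19, u[7] = 16, u[8] = 11, u[9] = 3, u[10] = 14, u[11] = 17, u[12] = 7, u[13] = 0, u[14] = 7, u[15] = 7, u[16] = 14, u[17] = 21, u[18] = 11, u[19] = 8, u[20] = 19, u[21] = 3, u[22] = 22, u[23] = 1, u[24] = 23, u[25] = 0, u[26] = 23.
Since (u[25], u[26]) = (u[1], u[2]) = (0, 23) (two consecutive terms determine the rest), the sequence is periodic with period 24.
(1876 - 1) mod 24 = 3, so u[1876] = u[4] = 22.

22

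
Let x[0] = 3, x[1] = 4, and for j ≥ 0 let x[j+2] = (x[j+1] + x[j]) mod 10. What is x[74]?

We have x[0] = 3, x[1] = 4, x[2] = 7, x[3] = 1, x[4] = 8, x[5] = 9, x[6] = 7, x[7] = 6, x[8] = 3, x[9] = 9, x[10] = 2, x[11] = 1, x[12] = 3, x[13] = 4.
Since (x[12], x[13]) = (x[0], x[1]) = (3, 4) (two consecutive terms determine the rest), the sequence is periodic with period 12.
So x[74] = x[0 + ((74-0) mod 12)] = x[2] = 7.

7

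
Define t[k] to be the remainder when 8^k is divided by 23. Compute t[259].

We have t[0] = 1,  t[1] = 8,  t[2] = 18,  t[3] = 6,  t[4] = 2,  t[5] = 16,  t[6] = 13,  t[7] = 12,  t[8] = 4,  t[9] = 9,  t[10] = 3,  t[11] = 1.
The sequence repeats with period 11.
So t[259] = t[0 + ((259-0) mod 11)] = t[6] = 13.

13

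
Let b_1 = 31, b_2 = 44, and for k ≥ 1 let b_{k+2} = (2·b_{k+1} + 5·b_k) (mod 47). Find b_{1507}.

19

Listing terms: b_1 = 31; b_2 = 44; b_3 = 8; b_4 = 1; b_5 = 42; b_6 = 42; b_7 = 12; b_8 = 46; b_9 = 11; b_{10} = 17; b_{11} = 42; b_{12} = 28; b_{13} = 31; b_{14} = 14; b_{15} = 42; b_{16} = 13; b_{17} = 1; b_{18} = 20; b_{19} = 45; b_{20} = 2; b_{21} = 41; b_{22} = 45; b_{23} = 13; b_{24} = 16; b_{25} = 3; b_{26} = 39; b_{27} = 46; b_{28} = 5; b_{29} = 5; b_{30} = 35; b_{31} = 1; b_{32} = 36; b_{33} = 30; b_{34} = 5; b_{35} = 19; b_{36} = 16; b_{37} = 33; b_{38} = 5; b_{39} = 34; b_{40} = 46; b_{41} = 27; b_{42} = 2; b_{43} = 45; b_{44} = 6; b_{45} = 2; b_{46} = 34; b_{47} = 31; b_{48} = 44.
The sequence repeats with period 46.
So b_{1507} = b_{1 + ((1507-1) mod 46)} = b_{35} = 19.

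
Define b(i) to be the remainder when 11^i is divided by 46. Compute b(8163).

11

We have b(0) = 1,  b(1) = 11,  b(2) = 29,  b(3) = 43,  b(4) = 13,  b(5) = 5,  b(6) = 9,  b(7) = 7,  b(8) = 31,  b(9) = 19,  b(10) = 25,  b(11) = 45,  b(12) = 35,  b(13) = 17,  b(14) = 3,  b(15) = 33,  b(16) = 41,  b(17) = 37,  b(18) = 39,  b(19) = 15,  b(20) = 27,  b(21) = 21,  b(22) = 1.
Since b(22) = b(0) = 1, the sequence is periodic with period 22.
(8163 - 0) mod 22 = 1, so b(8163) = b(1) = 11.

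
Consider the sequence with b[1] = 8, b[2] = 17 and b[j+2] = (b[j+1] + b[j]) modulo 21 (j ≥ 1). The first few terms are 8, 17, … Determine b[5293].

10

Listing terms: b[1] = 8; b[2] = 17; b[3] = 4; b[4] = 0; b[5] = 4; b[6] = 4; b[7] = 8; b[8] = 12; b[9] = 20; b[10] = 11; b[11] = 10; b[12] = 0; b[13] = 10; b[14] = 10; b[15] = 20; b[16] = 9; b[17] = 8; b[18] = 17.
Since (b[17], b[18]) = (b[1], b[2]) = (8, 17) (two consecutive terms determine the rest), the sequence is periodic with period 16.
So b[5293] = b[1 + ((5293-1) mod 16)] = b[13] = 10.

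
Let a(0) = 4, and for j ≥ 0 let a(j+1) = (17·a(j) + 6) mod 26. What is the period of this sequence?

6

Listing terms: a(0) = 4; a(1) = 22; a(2) = 16; a(3) = 18; a(4) = 0; a(5) = 6; a(6) = 4.
The sequence repeats with period 6.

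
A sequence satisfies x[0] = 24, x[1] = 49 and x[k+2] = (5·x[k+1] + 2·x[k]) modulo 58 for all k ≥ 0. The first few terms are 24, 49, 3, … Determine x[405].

25

x[0] = 24,  x[1] = 49,  x[2] = 3,  x[3] = 55,  x[4] = 49,  x[5] = 7,  x[6] = 17,  x[7] = 41,  x[8] = 7,  x[9] = 1,  x[10] = 19,  x[11] = 39,  x[12] = 1,  x[13] = 25,  x[14] = 11,  x[15] = 47,  x[16] = 25,  x[17] = 45,  x[18] = 43,  x[19] = 15,  x[20] = 45,  x[21] = 23,  x[22] = 31,  x[23] = 27,  x[24] = 23,  x[25] = 53,  x[26] = 21,  x[27] = 37,  x[28] = 53,  x[29] = 49,  x[30] = 3.
Since (x[29], x[30]) = (x[1], x[2]) = (49, 3) (two consecutive terms determine the rest), the sequence is eventually periodic: after a pre-period of length 1 it cycles with period 28.
For k ≥ 1, x[k] depends only on (k - 1) mod 28. (405 - 1) mod 28 = 12, so x[405] = x[13] = 25.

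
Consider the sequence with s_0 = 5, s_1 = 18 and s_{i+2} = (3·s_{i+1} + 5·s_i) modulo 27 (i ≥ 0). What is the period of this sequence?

36

Computing terms: s_0 = 5, s_1 = 18, s_2 = 25, s_3 = 3, s_4 = 26, s_5 = 12, s_6 = 4, s_7 = 18, s_8 = 20, s_9 = 15, s_{10} = 10, s_{11} = 24, s_{12} = 14, s_{13} = 0, s_{14} = 16, s_{15} = 21, s_{16} = 8, s_{17} = 21, s_{18} = 22, s_{19} = 9, s_{20} = 2, s_{21} = 24, s_{22} = 1, s_{23} = 15, s_{24} = 23, s_{25} = 9, s_{26} = 7, s_{27} = 12, s_{28} = 17, s_{29} = 3, s_{30} = 13, s_{31} = 0, s_{32} = 11, s_{33} = 6, s_{34} = 19, s_{35} = 6, s_{36} = 5, s_{37} = 18.
The sequence repeats with period 36.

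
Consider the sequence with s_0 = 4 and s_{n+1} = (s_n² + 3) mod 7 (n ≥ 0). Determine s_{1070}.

We have s_0 = 4; s_1 = 5; s_2 = 0; s_3 = 3; s_4 = 5.
Since s_4 = s_1 = 5, the sequence is eventually periodic: after a pre-period of length 1 it cycles with period 3.
For n ≥ 1, s_n depends only on (n - 1) mod 3. (1070 - 1) mod 3 = 1, so s_{1070} = s_2 = 0.

0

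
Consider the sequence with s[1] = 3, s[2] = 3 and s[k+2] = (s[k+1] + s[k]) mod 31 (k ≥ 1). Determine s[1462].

30

s[1] = 3,  s[2] = 3,  s[3] = 6,  s[4] = 9,  s[5] = 15,  s[6] = 24,  s[7] = 8,  s[8] = 1,  s[9] = 9,  s[10] = 10,  s[11] = 19,  s[12] = 29,  s[13] = 17,  s[14] = 15,  s[15] = 1,  s[16] = 16,  s[17] = 17,  s[18] = 2,  s[19] = 19,  s[20] = 21,  s[21] = 9,  s[22] = 30,  s[23] = 8,  s[24] = 7,  s[25] = 15,  s[26] = 22,  s[27] = 6,  s[28] = 28,  s[29] = 3,  s[30] = 0,  s[31] = 3,  s[32] = 3.
The sequence repeats with period 30.
(1462 - 1) mod 30 = 21, so s[1462] = s[22] = 30.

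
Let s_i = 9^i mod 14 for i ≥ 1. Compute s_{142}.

Computing terms: s_1 = 9,  s_2 = 11,  s_3 = 1,  s_4 = 9.
The sequence repeats with period 3.
So s_{142} = s_{1 + ((142-1) mod 3)} = s_1 = 9.

9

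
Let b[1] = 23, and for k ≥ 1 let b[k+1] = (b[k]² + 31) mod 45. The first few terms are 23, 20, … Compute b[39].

26

Computing terms: b[1] = 23, b[2] = 20, b[3] = 26, b[4] = 32, b[5] = 20.
Since b[5] = b[2] = 20, the sequence is eventually periodic: after a pre-period of length 1 it cycles with period 3.
For k ≥ 2, b[k] depends only on (k - 2) mod 3. (39 - 2) mod 3 = 1, so b[39] = b[3] = 26.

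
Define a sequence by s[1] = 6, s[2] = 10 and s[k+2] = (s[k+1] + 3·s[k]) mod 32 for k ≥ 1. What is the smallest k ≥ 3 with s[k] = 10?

14

Listing terms: s[1] = 6, s[2] = 10, s[3] = 28, s[4] = 26, s[5] = 14, s[6] = 28, s[7] = 6, s[8] = 26, s[9] = 12, s[10] = 26, s[11] = 30, s[12] = 12, s[13] = 6, s[14] = 10.
The sequence repeats with period 12.
The value 10 next appears (with k ≥ 3) at s[14].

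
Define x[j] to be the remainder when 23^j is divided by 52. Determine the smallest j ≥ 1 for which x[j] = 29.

Computing terms: x[0] = 1; x[1] = 23; x[2] = 9; x[3] = 51; x[4] = 29; x[5] = 43; x[6] = 1.
The sequence repeats with period 6.
The value 29 first appears (with j ≥ 1) at x[4].

4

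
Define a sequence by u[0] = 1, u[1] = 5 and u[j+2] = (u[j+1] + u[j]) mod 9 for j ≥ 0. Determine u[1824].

u[0] = 1, u[1] = 5, u[2] = 6, u[3] = 2, u[4] = 8, u[5] = 1, u[6] = 0, u[7] = 1, u[8] = 1, u[9] = 2, u[10] = 3, u[11] = 5, u[12] = 8, u[13] = 4, u[14] = 3, u[15] = 7, u[16] = 1, u[17] = 8, u[18] = 0, u[19] = 8, u[20] = 8, u[21] = 7, u[22] = 6, u[23] = 4, u[24] = 1, u[25] = 5.
Since (u[24], u[25]) = (u[0], u[1]) = (1, 5) (two consecutive terms determine the rest), the sequence is periodic with period 24.
So u[1824] = u[0 + ((1824-0) mod 24)] = u[0] = 1.

1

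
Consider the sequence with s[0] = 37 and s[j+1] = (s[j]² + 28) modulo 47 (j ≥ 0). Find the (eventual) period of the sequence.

We have s[0] = 37,  s[1] = 34,  s[2] = 9,  s[3] = 15,  s[4] = 18,  s[5] = 23,  s[6] = 40,  s[7] = 30,  s[8] = 35,  s[9] = 31,  s[10] = 2,  s[11] = 32,  s[12] = 18.
Since s[12] = s[4] = 18, the sequence is eventually periodic: after a pre-period of length 4 it cycles with period 8.

8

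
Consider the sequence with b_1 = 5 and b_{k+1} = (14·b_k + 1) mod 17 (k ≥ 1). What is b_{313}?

Computing terms: b_1 = 5, b_2 = 3, b_3 = 9, b_4 = 8, b_5 = 11, b_6 = 2, b_7 = 12, b_8 = 16, b_9 = 4, b_{10} = 6, b_{11} = 0, b_{12} = 1, b_{13} = 15, b_{14} = 7, b_{15} = 14, b_{16} = 10, b_{17} = 5.
The sequence repeats with period 16.
So b_{313} = b_{1 + ((313-1) mod 16)} = b_9 = 4.

4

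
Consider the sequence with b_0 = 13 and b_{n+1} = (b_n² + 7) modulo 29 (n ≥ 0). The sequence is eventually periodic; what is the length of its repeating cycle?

7

We have b_0 = 13, b_1 = 2, b_2 = 11, b_3 = 12, b_4 = 6, b_5 = 14, b_6 = 0, b_7 = 7, b_8 = 27, b_9 = 11.
Since b_9 = b_2 = 11, the sequence is eventually periodic: after a pre-period of length 2 it cycles with period 7.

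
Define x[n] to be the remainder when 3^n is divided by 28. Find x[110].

9

Listing terms: x[0] = 1,  x[1] = 3,  x[2] = 9,  x[3] = 27,  x[4] = 25,  x[5] = 19,  x[6] = 1.
The sequence repeats with period 6.
(110 - 0) mod 6 = 2, so x[110] = x[2] = 9.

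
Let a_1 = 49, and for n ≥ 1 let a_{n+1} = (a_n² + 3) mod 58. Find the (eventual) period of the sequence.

10

a_1 = 49,  a_2 = 26,  a_3 = 41,  a_4 = 2,  a_5 = 7,  a_6 = 52,  a_7 = 39,  a_8 = 16,  a_9 = 27,  a_{10} = 36,  a_{11} = 23,  a_{12} = 10,  a_{13} = 45,  a_{14} = 56,  a_{15} = 7.
Since a_{15} = a_5 = 7, the sequence is eventually periodic: after a pre-period of length 4 it cycles with period 10.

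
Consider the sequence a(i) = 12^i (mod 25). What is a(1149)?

2

a(1) = 12, a(2) = 19, a(3) = 3, a(4) = 11, a(5) = 7, a(6) = 9, a(7) = 8, a(8) = 21, a(9) = 2, a(10) = 24, a(11) = 13, a(12) = 6, a(13) = 22, a(14) = 14, a(15) = 18, a(16) = 16, a(17) = 17, a(18) = 4, a(19) = 23, a(20) = 1, a(21) = 12.
The sequence repeats with period 20.
So a(1149) = a(1 + ((1149-1) mod 20)) = a(9) = 2.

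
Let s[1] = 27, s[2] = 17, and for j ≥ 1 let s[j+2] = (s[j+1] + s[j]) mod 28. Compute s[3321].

Computing terms: s[1] = 27; s[2] = 17; s[3] = 16; s[4] = 5; s[5] = 21; s[6] = 26; s[7] = 19; s[8] = 17; s[9] = 8; s[10] = 25; s[11] = 5; s[12] = 2; s[13] = 7; s[14] = 9; s[15] = 16; s[16] = 25; s[17] = 13; s[18] = 10; s[19] = 23; s[20] = 5; s[21] = 0; s[22] = 5; s[23] = 5; s[24] = 10; s[25] = 15; s[26] = 25; s[27] = 12; s[28] = 9; s[29] = 21; s[30] = 2; s[31] = 23; s[32] = 25; s[33] = 20; s[34] = 17; s[35] = 9; s[36] = 26; s[37] = 7; s[38] = 5; s[39] = 12; s[40] = 17; s[41] = 1; s[42] = 18; s[43] = 19; s[44] = 9; s[45] = 0; s[46] = 9; s[47] = 9; s[48] = 18; s[49] = 27; s[50] = 17.
Since (s[49], s[50]) = (s[1], s[2]) = (27, 17) (two consecutive terms determine the rest), the sequence is periodic with period 48.
So s[3321] = s[1 + ((3321-1) mod 48)] = s[9] = 8.

8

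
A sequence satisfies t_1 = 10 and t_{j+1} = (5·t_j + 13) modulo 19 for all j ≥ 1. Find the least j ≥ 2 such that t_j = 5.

3

t_1 = 10,  t_2 = 6,  t_3 = 5,  t_4 = 0,  t_5 = 13,  t_6 = 2,  t_7 = 4,  t_8 = 14,  t_9 = 7,  t_{10} = 10.
The sequence repeats with period 9.
The value 5 first appears (with j ≥ 2) at t_3.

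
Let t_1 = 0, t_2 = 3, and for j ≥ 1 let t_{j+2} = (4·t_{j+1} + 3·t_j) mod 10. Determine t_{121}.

0

Listing terms: t_1 = 0,  t_2 = 3,  t_3 = 2,  t_4 = 7,  t_5 = 4,  t_6 = 7,  t_7 = 0,  t_8 = 1,  t_9 = 4,  t_{10} = 9,  t_{11} = 8,  t_{12} = 9,  t_{13} = 0,  t_{14} = 7,  t_{15} = 8,  t_{16} = 3,  t_{17} = 6,  t_{18} = 3,  t_{19} = 0,  t_{20} = 9,  t_{21} = 6,  t_{22} = 1,  t_{23} = 2,  t_{24} = 1,  t_{25} = 0,  t_{26} = 3.
The sequence repeats with period 24.
(121 - 1) mod 24 = 0, so t_{121} = t_1 = 0.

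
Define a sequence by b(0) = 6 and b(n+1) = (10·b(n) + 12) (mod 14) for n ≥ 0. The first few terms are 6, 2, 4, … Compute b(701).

Listing terms: b(0) = 6; b(1) = 2; b(2) = 4; b(3) = 10; b(4) = 0; b(5) = 12; b(6) = 6.
The sequence repeats with period 6.
So b(701) = b(0 + ((701-0) mod 6)) = b(5) = 12.

12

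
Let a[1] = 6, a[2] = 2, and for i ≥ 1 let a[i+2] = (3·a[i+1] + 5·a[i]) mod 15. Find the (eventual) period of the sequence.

4

a[1] = 6,  a[2] = 2,  a[3] = 6,  a[4] = 13,  a[5] = 9,  a[6] = 2,  a[7] = 6.
Since (a[6], a[7]) = (a[2], a[3]) = (2, 6) (two consecutive terms determine the rest), the sequence is eventually periodic: after a pre-period of length 1 it cycles with period 4.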